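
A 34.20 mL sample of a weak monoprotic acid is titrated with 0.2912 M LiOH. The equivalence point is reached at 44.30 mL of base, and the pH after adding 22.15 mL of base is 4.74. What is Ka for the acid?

22.15 mL is half of the equivalence volume, so this is the half-equivalence point where [HA] = [A^-].
At half-equivalence pH = pKa, so pKa = 4.74.
Ka = 10^(-4.74) = 1.8 x 10^-5.

1.8 x 10^-5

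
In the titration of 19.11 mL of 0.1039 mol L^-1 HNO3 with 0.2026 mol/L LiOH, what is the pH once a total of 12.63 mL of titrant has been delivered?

12.26

n(acid) = 0.1039 x 0.01911 = 0.001986 mol; n(LiOH) added = 0.2026 x 0.01263 = 0.002559 mol.
Base is in excess by 0.002559 - 0.001986 = 0.0005733 mol in a total volume of 0.03174 L.
[OH^-] = 0.0005733/0.03174 = 0.01806 M, so pOH = 1.74 and pH = 14.00 - 1.74 = 12.26.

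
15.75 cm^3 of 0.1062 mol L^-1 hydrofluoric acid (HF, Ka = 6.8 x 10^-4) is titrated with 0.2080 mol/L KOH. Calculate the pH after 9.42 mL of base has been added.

n(acid) = 0.1062 x 0.01575 = 0.001673 mol; n(KOH) added = 0.2080 x 0.009420 = 0.001959 mol.
Base is in excess by 0.001959 - 0.001673 = 0.0002867 mol in a total volume of 0.02517 L.
[OH^-] = 0.0002867/0.02517 = 0.01139 M, so pOH = 1.94 and pH = 14.00 - 1.94 = 12.06.

12.06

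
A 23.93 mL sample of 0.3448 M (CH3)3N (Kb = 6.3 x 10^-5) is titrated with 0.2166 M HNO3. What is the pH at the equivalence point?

5.34

n((CH3)3N) = 0.3448 x 0.02393 = 0.008251 mol; V(HNO3) at equivalence = 0.008251/0.2166 = 0.03809 L.
At equivalence the base is fully converted to (CH3)3NH+; total volume = 0.06202 L, so [(CH3)3NH+] = 0.008251/0.06202 = 0.1330 M.
Ka((CH3)3NH+) = Kw/Kb = 1.0e-14 / 6.3 x 10^-5 = 1.59e-10.
[H^+] = sqrt(Ka x [(CH3)3NH+]) = sqrt(1.59e-10 x 0.1330) = 4.60e-6 M.
pH = -log(4.60e-6) = 5.34.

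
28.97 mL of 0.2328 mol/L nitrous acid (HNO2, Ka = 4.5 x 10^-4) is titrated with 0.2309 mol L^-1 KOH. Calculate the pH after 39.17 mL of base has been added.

n(acid) = 0.2328 x 0.02897 = 0.006744 mol; n(KOH) added = 0.2309 x 0.03917 = 0.009044 mol.
Base is in excess by 0.009044 - 0.006744 = 0.002300 mol in a total volume of 0.06814 L.
[OH^-] = 0.002300/0.06814 = 0.03376 M, so pOH = 1.47 and pH = 14.00 - 1.47 = 12.53.

12.53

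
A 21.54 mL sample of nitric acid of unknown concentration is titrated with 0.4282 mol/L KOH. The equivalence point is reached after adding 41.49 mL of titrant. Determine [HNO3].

n(KOH) delivered = 0.4282 x 0.04149 = 0.01777 mol.
For a 1:1 reaction, n(HNO3) = 0.01777 mol.
[HNO3] = 0.01777 mol / 0.02154 L = 0.825 M.

0.825 M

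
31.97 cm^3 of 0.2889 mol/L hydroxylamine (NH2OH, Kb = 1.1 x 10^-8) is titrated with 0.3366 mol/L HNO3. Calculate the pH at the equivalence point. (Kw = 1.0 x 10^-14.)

n(NH2OH) = 0.2889 x 0.03197 = 0.009236 mol; V(HNO3) at equivalence = 0.009236/0.3366 = 0.02744 L.
At equivalence the base is fully converted to NH3OH+; total volume = 0.05941 L, so [NH3OH+] = 0.009236/0.05941 = 0.1555 M.
Ka(NH3OH+) = Kw/Kb = 1.0e-14 / 1.1 x 10^-8 = 9.09e-7.
[H^+] = sqrt(Ka x [NH3OH+]) = sqrt(9.09e-7 x 0.1555) = 0.000376 M.
pH = -log(0.000376) = 3.42.

3.42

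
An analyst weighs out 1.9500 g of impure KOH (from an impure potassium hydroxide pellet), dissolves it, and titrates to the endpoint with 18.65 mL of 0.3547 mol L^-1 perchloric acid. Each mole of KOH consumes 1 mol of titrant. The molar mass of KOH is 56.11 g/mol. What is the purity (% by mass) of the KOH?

n(HClO4) = 0.3547 x 0.01865 = 0.006615 mol.
n(KOH) = 0.006615 / 1 = 0.006615 mol.
mass of KOH = 0.006615 x 56.11 = 0.3712 g.
% purity = 0.3712 / 1.9500 x 100 = 19.0%.

19.0%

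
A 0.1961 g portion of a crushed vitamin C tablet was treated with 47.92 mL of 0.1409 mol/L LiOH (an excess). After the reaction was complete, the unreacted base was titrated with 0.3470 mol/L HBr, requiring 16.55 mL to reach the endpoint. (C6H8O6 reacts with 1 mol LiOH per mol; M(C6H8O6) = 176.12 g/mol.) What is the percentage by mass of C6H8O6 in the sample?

Total n(LiOH) added = 0.1409 x 0.04792 = 0.006752 mol.
n(HBr) used = 0.3470 x 0.01655 = 0.005743 mol, which equals the excess n(LiOH).
So n(LiOH) consumed by the sample = 0.006752 - 0.005743 = 0.001009 mol.
n(C6H8O6) = 0.001009 / 1 = 0.001009 mol.
mass C6H8O6 = 0.001009 x 176.12 = 0.1777 g, so %C6H8O6 = 0.1777/0.1961 x 100 = 90.6%.

90.6%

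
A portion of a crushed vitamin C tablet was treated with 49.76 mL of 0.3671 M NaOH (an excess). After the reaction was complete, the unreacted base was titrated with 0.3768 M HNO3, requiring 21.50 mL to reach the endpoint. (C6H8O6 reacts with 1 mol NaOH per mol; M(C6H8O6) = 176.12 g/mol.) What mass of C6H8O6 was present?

1.79 g

Total n(NaOH) added = 0.3671 x 0.04976 = 0.01827 mol.
n(HNO3) used = 0.3768 x 0.02150 = 0.008101 mol, which equals the excess n(NaOH).
So n(NaOH) consumed by the sample = 0.01827 - 0.008101 = 0.01017 mol.
n(C6H8O6) = 0.01017 / 1 = 0.01017 mol.
mass = 0.01017 mol x 176.12 g/mol = 1.79 g.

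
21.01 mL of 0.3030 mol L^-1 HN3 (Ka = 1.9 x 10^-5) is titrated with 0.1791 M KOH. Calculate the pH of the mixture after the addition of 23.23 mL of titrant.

5.00

Initial n(HN3) = 0.3030 x 0.02101 = 0.006366 mol.
n(KOH) added = 0.1791 x 0.02323 = 0.004160 mol, converting that many moles of HN3 to N3-.
Remaining n(HN3) = 0.002206 mol; n(N3-) = 0.004160 mol.
By Henderson-Hasselbalch, pH = pKa + log([A^-]/[HA]) = 4.72 + log(0.004160/0.002206) = 4.72 + (+0.28) = 5.00.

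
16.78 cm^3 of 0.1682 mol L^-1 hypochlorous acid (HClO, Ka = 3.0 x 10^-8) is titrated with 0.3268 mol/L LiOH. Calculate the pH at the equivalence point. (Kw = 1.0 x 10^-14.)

10.28

n(HClO) = 0.1682 x 0.01678 = 0.002822 mol; V(LiOH) at equivalence = 0.002822/0.3268 = 0.008636 L.
At equivalence all the acid is converted to ClO-; total volume = 0.01678 + 0.008636 = 0.02542 L, so [ClO-] = 0.002822/0.02542 = 0.1110 M.
Kb = Kw/Ka = 1.0e-14 / 3.0 x 10^-8 = 3.33e-7.
[OH^-] = sqrt(Kb x [ClO-]) = sqrt(3.33e-7 x 0.1110) = 0.000192 M.
pOH = 3.72, so pH = 14.00 - 3.72 = 10.28.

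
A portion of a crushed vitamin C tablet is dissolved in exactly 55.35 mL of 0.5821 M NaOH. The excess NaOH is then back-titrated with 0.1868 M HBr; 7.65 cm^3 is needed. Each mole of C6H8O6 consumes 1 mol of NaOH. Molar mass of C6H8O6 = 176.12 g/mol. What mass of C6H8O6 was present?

5.42 g

Total n(NaOH) added = 0.5821 x 0.05535 = 0.03222 mol.
n(HBr) used = 0.1868 x 0.007650 = 0.001429 mol, which equals the excess n(NaOH).
So n(NaOH) consumed by the sample = 0.03222 - 0.001429 = 0.03079 mol.
n(C6H8O6) = 0.03079 / 1 = 0.03079 mol.
mass = 0.03079 mol x 176.12 g/mol = 5.42 g.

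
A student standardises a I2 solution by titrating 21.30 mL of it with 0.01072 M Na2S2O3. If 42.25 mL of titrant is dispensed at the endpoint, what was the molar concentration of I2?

n(Na2S2O3) = 0.01072 x 0.04225 = 0.0004529 mol.
From the balanced equation, 2 mol Na2S2O3 reacts with 1 mol I2, so n(I2) = 0.0004529 x 1/2 = 0.0002265 mol.
[I2] = 0.0002265 / 0.02130 L = 0.0106 M.

0.0106 M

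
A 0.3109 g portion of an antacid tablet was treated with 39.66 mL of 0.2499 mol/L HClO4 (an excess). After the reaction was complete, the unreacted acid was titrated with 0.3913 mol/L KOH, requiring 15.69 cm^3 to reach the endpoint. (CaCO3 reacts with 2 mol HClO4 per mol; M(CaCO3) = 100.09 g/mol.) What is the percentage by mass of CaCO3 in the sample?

60.7%

Total n(HClO4) added = 0.2499 x 0.03966 = 0.009911 mol.
n(KOH) used = 0.3913 x 0.01569 = 0.006139 mol, which equals the excess n(HClO4).
So n(HClO4) consumed by the sample = 0.009911 - 0.006139 = 0.003772 mol.
n(CaCO3) = 0.003772 / 2 = 0.001886 mol.
mass CaCO3 = 0.001886 x 100.09 = 0.1887 g, so %CaCO3 = 0.1887/0.3109 x 100 = 60.7%.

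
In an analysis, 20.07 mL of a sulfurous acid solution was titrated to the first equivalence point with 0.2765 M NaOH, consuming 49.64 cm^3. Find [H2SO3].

n(NaOH) = 0.2765 x 0.04964 = 0.01373 mol.
At the first equivalence point, 1 mol OH^- react per mol H2SO3, so n(H2SO3) = 0.01373 / 1 = 0.01373 mol.
[H2SO3] = 0.01373 / 0.02007 L = 0.684 M.

0.684 M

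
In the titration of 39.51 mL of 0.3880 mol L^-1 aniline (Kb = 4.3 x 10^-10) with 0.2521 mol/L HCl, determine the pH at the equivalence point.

n(C6H5NH2) = 0.3880 x 0.03951 = 0.01533 mol; V(HCl) at equivalence = 0.01533/0.2521 = 0.06081 L.
At equivalence the base is fully converted to C6H5NH3+; total volume = 0.1003 L, so [C6H5NH3+] = 0.01533/0.1003 = 0.1528 M.
Ka(C6H5NH3+) = Kw/Kb = 1.0e-14 / 4.3 x 10^-10 = 2.33e-5.
[H^+] = sqrt(Ka x [C6H5NH3+]) = sqrt(2.33e-5 x 0.1528) = 0.00189 M.
pH = -log(0.00189) = 2.72.

2.72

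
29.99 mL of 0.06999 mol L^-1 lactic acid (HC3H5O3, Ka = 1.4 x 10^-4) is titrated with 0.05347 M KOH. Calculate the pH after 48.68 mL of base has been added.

11.81

n(acid) = 0.06999 x 0.02999 = 0.002099 mol; n(KOH) added = 0.05347 x 0.04868 = 0.002603 mol.
Base is in excess by 0.002603 - 0.002099 = 0.0005039 mol in a total volume of 0.07867 L.
[OH^-] = 0.0005039/0.07867 = 0.006405 M, so pOH = 2.19 and pH = 14.00 - 2.19 = 11.81.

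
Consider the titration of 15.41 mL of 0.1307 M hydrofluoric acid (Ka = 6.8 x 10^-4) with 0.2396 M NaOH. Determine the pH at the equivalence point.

8.05

n(HF) = 0.1307 x 0.01541 = 0.002014 mol; V(NaOH) at equivalence = 0.002014/0.2396 = 0.008406 L.
At equivalence all the acid is converted to F-; total volume = 0.01541 + 0.008406 = 0.02382 L, so [F-] = 0.002014/0.02382 = 0.08457 M.
Kb = Kw/Ka = 1.0e-14 / 6.8 x 10^-4 = 1.47e-11.
[OH^-] = sqrt(Kb x [F-]) = sqrt(1.47e-11 x 0.08457) = 1.12e-6 M.
pOH = 5.95, so pH = 14.00 - 5.95 = 8.05.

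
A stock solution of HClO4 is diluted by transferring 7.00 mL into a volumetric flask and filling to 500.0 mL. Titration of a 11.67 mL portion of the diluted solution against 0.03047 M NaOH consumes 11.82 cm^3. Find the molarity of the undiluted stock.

2.20 M

n(NaOH) = 0.03047 x 0.01182 = 0.0003602 mol.
n(HClO4) in the aliquot = 0.0003602 mol.
[diluted HClO4] = 0.0003602 / 0.01167 = 0.03086 M.
Dilution factor = 500.0/7.000 = 71.43, so [stock] = 0.03086 x 71.43 = 2.20 M.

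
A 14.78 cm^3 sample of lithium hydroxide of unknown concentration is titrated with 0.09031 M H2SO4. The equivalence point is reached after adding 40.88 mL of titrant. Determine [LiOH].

n(H2SO4) delivered = 0.09031 x 0.04088 = 0.003692 mol.
The reaction is 2 LiOH + 1 H2SO4, so n(LiOH) = 0.003692 x 2/1 = 0.007384 mol.
[LiOH] = 0.007384 mol / 0.01478 L = 0.500 M.

0.500 M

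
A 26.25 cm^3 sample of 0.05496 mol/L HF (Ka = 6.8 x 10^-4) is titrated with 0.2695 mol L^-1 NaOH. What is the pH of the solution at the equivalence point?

7.91

n(HF) = 0.05496 x 0.02625 = 0.001443 mol; V(NaOH) at equivalence = 0.001443/0.2695 = 0.005353 L.
At equivalence all the acid is converted to F-; total volume = 0.02625 + 0.005353 = 0.03160 L, so [F-] = 0.001443/0.03160 = 0.04565 M.
Kb = Kw/Ka = 1.0e-14 / 6.8 x 10^-4 = 1.47e-11.
[OH^-] = sqrt(Kb x [F-]) = sqrt(1.47e-11 x 0.04565) = 8.19e-7 M.
pOH = 6.09, so pH = 14.00 - 6.09 = 7.91.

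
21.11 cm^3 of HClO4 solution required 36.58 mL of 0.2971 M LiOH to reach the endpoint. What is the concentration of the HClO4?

0.515 M

n(LiOH) delivered = 0.2971 x 0.03658 = 0.01087 mol.
For a 1:1 reaction, n(HClO4) = 0.01087 mol.
[HClO4] = 0.01087 mol / 0.02111 L = 0.515 M.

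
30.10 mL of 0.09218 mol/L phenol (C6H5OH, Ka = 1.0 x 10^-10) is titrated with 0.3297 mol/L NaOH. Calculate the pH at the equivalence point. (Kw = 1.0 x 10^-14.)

11.43

n(C6H5OH) = 0.09218 x 0.03010 = 0.002775 mol; V(NaOH) at equivalence = 0.002775/0.3297 = 0.008416 L.
At equivalence all the acid is converted to C6H5O-; total volume = 0.03010 + 0.008416 = 0.03852 L, so [C6H5O-] = 0.002775/0.03852 = 0.07204 M.
Kb = Kw/Ka = 1.0e-14 / 1.0 x 10^-10 = 0.000100.
[OH^-] = sqrt(Kb x [C6H5O-]) = sqrt(0.000100 x 0.07204) = 0.00268 M.
pOH = 2.57, so pH = 14.00 - 2.57 = 11.43.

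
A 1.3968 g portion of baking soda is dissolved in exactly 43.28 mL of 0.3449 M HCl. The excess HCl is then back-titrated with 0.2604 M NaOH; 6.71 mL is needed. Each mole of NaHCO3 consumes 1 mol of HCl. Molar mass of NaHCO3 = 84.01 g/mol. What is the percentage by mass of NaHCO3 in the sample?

79.3%

Total n(HCl) added = 0.3449 x 0.04328 = 0.01493 mol.
n(NaOH) used = 0.2604 x 0.006710 = 0.001747 mol, which equals the excess n(HCl).
So n(HCl) consumed by the sample = 0.01493 - 0.001747 = 0.01318 mol.
n(NaHCO3) = 0.01318 / 1 = 0.01318 mol.
mass NaHCO3 = 0.01318 x 84.01 = 1.107 g, so %NaHCO3 = 1.107/1.3968 x 100 = 79.3%.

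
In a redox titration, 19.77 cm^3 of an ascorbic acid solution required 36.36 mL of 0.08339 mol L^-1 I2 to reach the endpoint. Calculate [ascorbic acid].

n(I2) = 0.08339 x 0.03636 = 0.003032 mol.
From the balanced equation, 1 mol I2 reacts with 1 mol ascorbic acid, so n(ascorbic acid) = 0.003032 x 1/1 = 0.003032 mol.
[ascorbic acid] = 0.003032 / 0.01977 L = 0.153 M.

0.153 M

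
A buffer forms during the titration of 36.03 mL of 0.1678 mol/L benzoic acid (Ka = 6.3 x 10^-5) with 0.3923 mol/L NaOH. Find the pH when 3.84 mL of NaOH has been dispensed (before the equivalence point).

3.72

Initial n(C6H5COOH) = 0.1678 x 0.03603 = 0.006046 mol.
n(NaOH) added = 0.3923 x 0.003840 = 0.001506 mol, converting that many moles of C6H5COOH to C6H5COO-.
Remaining n(C6H5COOH) = 0.004539 mol; n(C6H5COO-) = 0.001506 mol.
By Henderson-Hasselbalch, pH = pKa + log([A^-]/[HA]) = 4.20 + log(0.001506/0.004539) = 4.20 + (-0.48) = 3.72.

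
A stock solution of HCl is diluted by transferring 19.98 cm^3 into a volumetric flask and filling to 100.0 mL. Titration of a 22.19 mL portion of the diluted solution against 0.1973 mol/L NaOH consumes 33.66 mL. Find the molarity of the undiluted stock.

1.50 M

n(NaOH) = 0.1973 x 0.03366 = 0.006641 mol.
n(HCl) in the aliquot = 0.006641 mol.
[diluted HCl] = 0.006641 / 0.02219 = 0.2993 M.
Dilution factor = 100.0/19.98 = 5.005, so [stock] = 0.2993 x 5.005 = 1.50 M.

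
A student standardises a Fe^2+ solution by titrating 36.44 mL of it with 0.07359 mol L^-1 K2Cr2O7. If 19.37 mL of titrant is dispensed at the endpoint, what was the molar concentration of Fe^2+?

0.235 M

n(K2Cr2O7) = 0.07359 x 0.01937 = 0.001425 mol.
From the balanced equation, 1 mol K2Cr2O7 reacts with 6 mol Fe^2+, so n(Fe^2+) = 0.001425 x 6/1 = 0.008553 mol.
[Fe^2+] = 0.008553 / 0.03644 L = 0.235 M.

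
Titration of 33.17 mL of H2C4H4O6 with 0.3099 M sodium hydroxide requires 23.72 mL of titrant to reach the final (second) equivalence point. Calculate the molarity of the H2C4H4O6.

n(NaOH) = 0.3099 x 0.02372 = 0.007351 mol.
At the final (second) equivalence point, 2 mol OH^- react per mol H2C4H4O6, so n(H2C4H4O6) = 0.007351 / 2 = 0.003675 mol.
[H2C4H4O6] = 0.003675 / 0.03317 L = 0.111 M.

0.111 M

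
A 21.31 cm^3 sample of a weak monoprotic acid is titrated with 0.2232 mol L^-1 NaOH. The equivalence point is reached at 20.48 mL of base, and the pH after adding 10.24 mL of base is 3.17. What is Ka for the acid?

10.24 mL is half of the equivalence volume, so this is the half-equivalence point where [HA] = [A^-].
At half-equivalence pH = pKa, so pKa = 3.17.
Ka = 10^(-3.17) = 6.8 x 10^-4.

6.8 x 10^-4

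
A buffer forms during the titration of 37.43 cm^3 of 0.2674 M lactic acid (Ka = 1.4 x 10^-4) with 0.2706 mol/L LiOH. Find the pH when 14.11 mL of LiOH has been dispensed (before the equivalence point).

3.64

Initial n(HC3H5O3) = 0.2674 x 0.03743 = 0.01001 mol.
n(LiOH) added = 0.2706 x 0.01411 = 0.003818 mol, converting that many moles of HC3H5O3 to C3H5O3-.
Remaining n(HC3H5O3) = 0.006191 mol; n(C3H5O3-) = 0.003818 mol.
By Henderson-Hasselbalch, pH = pKa + log([A^-]/[HA]) = 3.85 + log(0.003818/0.006191) = 3.85 + (-0.21) = 3.64.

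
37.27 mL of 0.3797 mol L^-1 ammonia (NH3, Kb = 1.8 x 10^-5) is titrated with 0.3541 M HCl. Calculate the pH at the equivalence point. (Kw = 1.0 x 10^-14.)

n(NH3) = 0.3797 x 0.03727 = 0.01415 mol; V(HCl) at equivalence = 0.01415/0.3541 = 0.03996 L.
At equivalence the base is fully converted to NH4+; total volume = 0.07723 L, so [NH4+] = 0.01415/0.07723 = 0.1832 M.
Ka(NH4+) = Kw/Kb = 1.0e-14 / 1.8 x 10^-5 = 5.56e-10.
[H^+] = sqrt(Ka x [NH4+]) = sqrt(5.56e-10 x 0.1832) = 1.01e-5 M.
pH = -log(1.01e-5) = 5.00.

5.00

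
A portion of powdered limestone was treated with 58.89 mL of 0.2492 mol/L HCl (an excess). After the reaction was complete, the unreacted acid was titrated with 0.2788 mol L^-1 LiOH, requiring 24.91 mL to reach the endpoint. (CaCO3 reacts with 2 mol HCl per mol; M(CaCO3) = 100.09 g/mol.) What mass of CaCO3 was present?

Total n(HCl) added = 0.2492 x 0.05889 = 0.01468 mol.
n(LiOH) used = 0.2788 x 0.02491 = 0.006945 mol, which equals the excess n(HCl).
So n(HCl) consumed by the sample = 0.01468 - 0.006945 = 0.007730 mol.
n(CaCO3) = 0.007730 / 2 = 0.003865 mol.
mass = 0.003865 mol x 100.09 g/mol = 0.387 g.

0.387 g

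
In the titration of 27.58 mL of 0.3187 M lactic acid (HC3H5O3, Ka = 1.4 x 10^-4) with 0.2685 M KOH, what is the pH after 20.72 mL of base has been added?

Initial n(HC3H5O3) = 0.3187 x 0.02758 = 0.008790 mol.
n(KOH) added = 0.2685 x 0.02072 = 0.005563 mol, converting that many moles of HC3H5O3 to C3H5O3-.
Remaining n(HC3H5O3) = 0.003226 mol; n(C3H5O3-) = 0.005563 mol.
By Henderson-Hasselbalch, pH = pKa + log([A^-]/[HA]) = 3.85 + log(0.005563/0.003226) = 3.85 + (+0.24) = 4.09.

4.09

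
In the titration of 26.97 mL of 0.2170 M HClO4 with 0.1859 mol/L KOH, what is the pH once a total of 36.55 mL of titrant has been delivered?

n(acid) = 0.2170 x 0.02697 = 0.005852 mol; n(KOH) added = 0.1859 x 0.03655 = 0.006795 mol.
Base is in excess by 0.006795 - 0.005852 = 0.0009422 mol in a total volume of 0.06352 L.
[OH^-] = 0.0009422/0.06352 = 0.01483 M, so pOH = 1.83 and pH = 14.00 - 1.83 = 12.17.

12.17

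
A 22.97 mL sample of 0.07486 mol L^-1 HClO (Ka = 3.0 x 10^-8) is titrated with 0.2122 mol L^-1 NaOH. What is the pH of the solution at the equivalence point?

n(HClO) = 0.07486 x 0.02297 = 0.001720 mol; V(NaOH) at equivalence = 0.001720/0.2122 = 0.008103 L.
At equivalence all the acid is converted to ClO-; total volume = 0.02297 + 0.008103 = 0.03107 L, so [ClO-] = 0.001720/0.03107 = 0.05534 M.
Kb = Kw/Ka = 1.0e-14 / 3.0 x 10^-8 = 3.33e-7.
[OH^-] = sqrt(Kb x [ClO-]) = sqrt(3.33e-7 x 0.05534) = 0.000136 M.
pOH = 3.87, so pH = 14.00 - 3.87 = 10.13.

10.13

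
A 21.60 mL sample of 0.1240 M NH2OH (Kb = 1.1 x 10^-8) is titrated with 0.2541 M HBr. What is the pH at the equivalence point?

n(NH2OH) = 0.1240 x 0.02160 = 0.002678 mol; V(HBr) at equivalence = 0.002678/0.2541 = 0.01054 L.
At equivalence the base is fully converted to NH3OH+; total volume = 0.03214 L, so [NH3OH+] = 0.002678/0.03214 = 0.08333 M.
Ka(NH3OH+) = Kw/Kb = 1.0e-14 / 1.1 x 10^-8 = 9.09e-7.
[H^+] = sqrt(Ka x [NH3OH+]) = sqrt(9.09e-7 x 0.08333) = 0.000275 M.
pH = -log(0.000275) = 3.56.

3.56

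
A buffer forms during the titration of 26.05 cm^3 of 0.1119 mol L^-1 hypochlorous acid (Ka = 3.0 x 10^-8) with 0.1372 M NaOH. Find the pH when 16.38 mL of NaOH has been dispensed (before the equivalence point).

Initial n(HClO) = 0.1119 x 0.02605 = 0.002915 mol.
n(NaOH) added = 0.1372 x 0.01638 = 0.002247 mol, converting that many moles of HClO to ClO-.
Remaining n(HClO) = 0.0006677 mol; n(ClO-) = 0.002247 mol.
By Henderson-Hasselbalch, pH = pKa + log([A^-]/[HA]) = 7.52 + log(0.002247/0.0006677) = 7.52 + (+0.53) = 8.05.

8.05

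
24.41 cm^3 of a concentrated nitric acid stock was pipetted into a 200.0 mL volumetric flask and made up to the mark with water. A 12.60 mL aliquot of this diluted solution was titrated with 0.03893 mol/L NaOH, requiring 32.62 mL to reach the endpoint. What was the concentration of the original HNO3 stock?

n(NaOH) = 0.03893 x 0.03262 = 0.001270 mol.
n(HNO3) in the aliquot = 0.001270 mol.
[diluted HNO3] = 0.001270 / 0.01260 = 0.1008 M.
Dilution factor = 200.0/24.41 = 8.193, so [stock] = 0.1008 x 8.193 = 0.826 M.

0.826 M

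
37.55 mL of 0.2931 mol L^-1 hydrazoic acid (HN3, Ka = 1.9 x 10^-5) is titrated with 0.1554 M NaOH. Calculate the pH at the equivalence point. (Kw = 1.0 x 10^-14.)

n(HN3) = 0.2931 x 0.03755 = 0.01101 mol; V(NaOH) at equivalence = 0.01101/0.1554 = 0.07082 L.
At equivalence all the acid is converted to N3-; total volume = 0.03755 + 0.07082 = 0.1084 L, so [N3-] = 0.01101/0.1084 = 0.1016 M.
Kb = Kw/Ka = 1.0e-14 / 1.9 x 10^-5 = 5.26e-10.
[OH^-] = sqrt(Kb x [N3-]) = sqrt(5.26e-10 x 0.1016) = 7.31e-6 M.
pOH = 5.14, so pH = 14.00 - 5.14 = 8.86.

8.86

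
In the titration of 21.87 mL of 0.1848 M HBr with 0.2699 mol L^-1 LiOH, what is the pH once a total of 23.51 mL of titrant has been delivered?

n(acid) = 0.1848 x 0.02187 = 0.004042 mol; n(LiOH) added = 0.2699 x 0.02351 = 0.006345 mol.
Base is in excess by 0.006345 - 0.004042 = 0.002304 mol in a total volume of 0.04538 L.
[OH^-] = 0.002304/0.04538 = 0.05077 M, so pOH = 1.29 and pH = 14.00 - 1.29 = 12.71.

12.71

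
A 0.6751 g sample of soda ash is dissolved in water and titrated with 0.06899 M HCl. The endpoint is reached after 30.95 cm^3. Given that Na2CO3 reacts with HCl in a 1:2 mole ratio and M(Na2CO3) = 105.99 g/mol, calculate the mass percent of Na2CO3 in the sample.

n(HCl) = 0.06899 x 0.03095 = 0.002135 mol.
n(Na2CO3) = 0.002135 / 2 = 0.001068 mol.
mass of Na2CO3 = 0.001068 x 105.99 = 0.1132 g.
% purity = 0.1132 / 0.6751 x 100 = 16.8%.

16.8%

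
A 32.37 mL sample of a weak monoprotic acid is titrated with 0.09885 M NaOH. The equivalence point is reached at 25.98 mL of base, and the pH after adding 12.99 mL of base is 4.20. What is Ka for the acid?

12.99 mL is half of the equivalence volume, so this is the half-equivalence point where [HA] = [A^-].
At half-equivalence pH = pKa, so pKa = 4.20.
Ka = 10^(-4.20) = 6.3 x 10^-5.

6.3 x 10^-5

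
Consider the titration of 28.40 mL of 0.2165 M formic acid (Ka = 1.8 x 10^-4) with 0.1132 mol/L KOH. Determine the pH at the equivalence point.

8.31

n(HCOOH) = 0.2165 x 0.02840 = 0.006149 mol; V(KOH) at equivalence = 0.006149/0.1132 = 0.05432 L.
At equivalence all the acid is converted to HCOO-; total volume = 0.02840 + 0.05432 = 0.08272 L, so [HCOO-] = 0.006149/0.08272 = 0.07433 M.
Kb = Kw/Ka = 1.0e-14 / 1.8 x 10^-4 = 5.56e-11.
[OH^-] = sqrt(Kb x [HCOO-]) = sqrt(5.56e-11 x 0.07433) = 2.03e-6 M.
pOH = 5.69, so pH = 14.00 - 5.69 = 8.31.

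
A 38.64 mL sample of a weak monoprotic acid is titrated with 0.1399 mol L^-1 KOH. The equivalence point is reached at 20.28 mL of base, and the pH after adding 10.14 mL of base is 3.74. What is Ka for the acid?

10.14 mL is half of the equivalence volume, so this is the half-equivalence point where [HA] = [A^-].
At half-equivalence pH = pKa, so pKa = 3.74.
Ka = 10^(-3.74) = 1.8 x 10^-4.

1.8 x 10^-4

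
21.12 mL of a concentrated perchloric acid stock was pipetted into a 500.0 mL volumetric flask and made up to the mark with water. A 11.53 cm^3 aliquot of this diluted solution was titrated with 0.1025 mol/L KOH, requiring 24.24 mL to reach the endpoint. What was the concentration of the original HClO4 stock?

n(KOH) = 0.1025 x 0.02424 = 0.002485 mol.
n(HClO4) in the aliquot = 0.002485 mol.
[diluted HClO4] = 0.002485 / 0.01153 = 0.2155 M.
Dilution factor = 500.0/21.12 = 23.67, so [stock] = 0.2155 x 23.67 = 5.10 M.

5.10 M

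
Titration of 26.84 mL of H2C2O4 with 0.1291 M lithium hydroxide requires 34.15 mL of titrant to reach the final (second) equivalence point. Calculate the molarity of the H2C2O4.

n(LiOH) = 0.1291 x 0.03415 = 0.004409 mol.
At the final (second) equivalence point, 2 mol OH^- react per mol H2C2O4, so n(H2C2O4) = 0.004409 / 2 = 0.002204 mol.
[H2C2O4] = 0.002204 / 0.02684 L = 0.0821 M.

0.0821 M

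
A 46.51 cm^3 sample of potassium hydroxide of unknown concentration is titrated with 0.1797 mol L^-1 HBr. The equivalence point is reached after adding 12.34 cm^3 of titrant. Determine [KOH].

0.0477 M

n(HBr) delivered = 0.1797 x 0.01234 = 0.002217 mol.
For a 1:1 reaction, n(KOH) = 0.002217 mol.
[KOH] = 0.002217 mol / 0.04651 L = 0.0477 M.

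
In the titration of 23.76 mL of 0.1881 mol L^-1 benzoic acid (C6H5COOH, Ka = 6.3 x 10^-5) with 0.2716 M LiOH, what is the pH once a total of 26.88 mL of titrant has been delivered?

n(acid) = 0.1881 x 0.02376 = 0.004469 mol; n(LiOH) added = 0.2716 x 0.02688 = 0.007301 mol.
Base is in excess by 0.007301 - 0.004469 = 0.002831 mol in a total volume of 0.05064 L.
[OH^-] = 0.002831/0.05064 = 0.05591 M, so pOH = 1.25 and pH = 14.00 - 1.25 = 12.75.

12.75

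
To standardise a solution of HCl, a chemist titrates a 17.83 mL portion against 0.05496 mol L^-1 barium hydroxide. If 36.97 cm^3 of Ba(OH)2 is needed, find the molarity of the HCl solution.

0.228 M

n(Ba(OH)2) delivered = 0.05496 x 0.03697 = 0.002032 mol.
The reaction is 2 HCl + 1 Ba(OH)2, so n(HCl) = 0.002032 x 2/1 = 0.004064 mol.
[HCl] = 0.004064 mol / 0.01783 L = 0.228 M.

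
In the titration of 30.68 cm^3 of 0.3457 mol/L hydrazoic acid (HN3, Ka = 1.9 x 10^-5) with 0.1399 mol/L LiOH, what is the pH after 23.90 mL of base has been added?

Initial n(HN3) = 0.3457 x 0.03068 = 0.01061 mol.
n(LiOH) added = 0.1399 x 0.02390 = 0.003344 mol, converting that many moles of HN3 to N3-.
Remaining n(HN3) = 0.007262 mol; n(N3-) = 0.003344 mol.
By Henderson-Hasselbalch, pH = pKa + log([A^-]/[HA]) = 4.72 + log(0.003344/0.007262) = 4.72 + (-0.34) = 4.38.

4.38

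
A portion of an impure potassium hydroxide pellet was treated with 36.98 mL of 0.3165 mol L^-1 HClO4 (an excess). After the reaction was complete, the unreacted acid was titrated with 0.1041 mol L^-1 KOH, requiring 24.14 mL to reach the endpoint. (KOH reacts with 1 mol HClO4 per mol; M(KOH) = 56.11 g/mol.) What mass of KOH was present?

0.516 g

Total n(HClO4) added = 0.3165 x 0.03698 = 0.01170 mol.
n(KOH) used = 0.1041 x 0.02414 = 0.002513 mol, which equals the excess n(HClO4).
So n(HClO4) consumed by the sample = 0.01170 - 0.002513 = 0.009191 mol.
n(KOH) = 0.009191 / 1 = 0.009191 mol.
mass = 0.009191 mol x 56.11 g/mol = 0.516 g.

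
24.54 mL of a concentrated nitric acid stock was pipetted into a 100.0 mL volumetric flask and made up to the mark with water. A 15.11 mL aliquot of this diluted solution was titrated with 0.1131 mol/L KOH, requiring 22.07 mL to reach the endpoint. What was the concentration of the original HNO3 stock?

n(KOH) = 0.1131 x 0.02207 = 0.002496 mol.
n(HNO3) in the aliquot = 0.002496 mol.
[diluted HNO3] = 0.002496 / 0.01511 = 0.1652 M.
Dilution factor = 100.0/24.54 = 4.075, so [stock] = 0.1652 x 4.075 = 0.673 M.

0.673 M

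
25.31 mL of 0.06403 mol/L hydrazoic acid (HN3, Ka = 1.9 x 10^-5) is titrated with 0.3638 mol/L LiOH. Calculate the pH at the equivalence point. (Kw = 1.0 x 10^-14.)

8.73

n(HN3) = 0.06403 x 0.02531 = 0.001621 mol; V(LiOH) at equivalence = 0.001621/0.3638 = 0.004455 L.
At equivalence all the acid is converted to N3-; total volume = 0.02531 + 0.004455 = 0.02976 L, so [N3-] = 0.001621/0.02976 = 0.05445 M.
Kb = Kw/Ka = 1.0e-14 / 1.9 x 10^-5 = 5.26e-10.
[OH^-] = sqrt(Kb x [N3-]) = sqrt(5.26e-10 x 0.05445) = 5.35e-6 M.
pOH = 5.27, so pH = 14.00 - 5.27 = 8.73.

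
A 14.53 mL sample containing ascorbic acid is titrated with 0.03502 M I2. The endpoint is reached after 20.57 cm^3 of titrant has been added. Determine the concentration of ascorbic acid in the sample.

0.0496 M

n(I2) = 0.03502 x 0.02057 = 0.0007204 mol.
From the balanced equation, 1 mol I2 reacts with 1 mol ascorbic acid, so n(ascorbic acid) = 0.0007204 x 1/1 = 0.0007204 mol.
[ascorbic acid] = 0.0007204 / 0.01453 L = 0.0496 M.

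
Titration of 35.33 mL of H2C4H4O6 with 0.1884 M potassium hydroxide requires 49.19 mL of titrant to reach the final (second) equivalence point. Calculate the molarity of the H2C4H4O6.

0.131 M

n(KOH) = 0.1884 x 0.04919 = 0.009267 mol.
At the final (second) equivalence point, 2 mol OH^- react per mol H2C4H4O6, so n(H2C4H4O6) = 0.009267 / 2 = 0.004634 mol.
[H2C4H4O6] = 0.004634 / 0.03533 L = 0.131 M.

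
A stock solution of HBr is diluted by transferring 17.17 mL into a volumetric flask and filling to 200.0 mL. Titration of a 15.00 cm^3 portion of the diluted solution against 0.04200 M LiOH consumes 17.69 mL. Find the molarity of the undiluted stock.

0.577 M

n(LiOH) = 0.04200 x 0.01769 = 0.0007430 mol.
n(HBr) in the aliquot = 0.0007430 mol.
[diluted HBr] = 0.0007430 / 0.01500 = 0.04953 M.
Dilution factor = 200.0/17.17 = 11.65, so [stock] = 0.04953 x 11.65 = 0.577 M.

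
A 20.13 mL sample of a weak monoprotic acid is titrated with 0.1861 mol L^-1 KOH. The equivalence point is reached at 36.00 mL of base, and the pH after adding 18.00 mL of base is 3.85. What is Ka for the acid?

1.4 x 10^-4

18.00 mL is half of the equivalence volume, so this is the half-equivalence point where [HA] = [A^-].
At half-equivalence pH = pKa, so pKa = 3.85.
Ka = 10^(-3.85) = 1.4 x 10^-4.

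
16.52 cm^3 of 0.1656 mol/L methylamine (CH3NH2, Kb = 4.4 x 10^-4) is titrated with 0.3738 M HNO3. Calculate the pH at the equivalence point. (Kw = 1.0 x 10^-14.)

n(CH3NH2) = 0.1656 x 0.01652 = 0.002736 mol; V(HNO3) at equivalence = 0.002736/0.3738 = 0.007319 L.
At equivalence the base is fully converted to CH3NH3+; total volume = 0.02384 L, so [CH3NH3+] = 0.002736/0.02384 = 0.1148 M.
Ka(CH3NH3+) = Kw/Kb = 1.0e-14 / 4.4 x 10^-4 = 2.27e-11.
[H^+] = sqrt(Ka x [CH3NH3+]) = sqrt(2.27e-11 x 0.1148) = 1.61e-6 M.
pH = -log(1.61e-6) = 5.79.

5.79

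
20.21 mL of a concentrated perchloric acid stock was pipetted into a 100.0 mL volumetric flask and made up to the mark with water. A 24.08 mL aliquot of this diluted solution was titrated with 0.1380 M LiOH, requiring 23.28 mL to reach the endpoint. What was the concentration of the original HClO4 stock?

n(LiOH) = 0.1380 x 0.02328 = 0.003213 mol.
n(HClO4) in the aliquot = 0.003213 mol.
[diluted HClO4] = 0.003213 / 0.02408 = 0.1334 M.
Dilution factor = 100.0/20.21 = 4.948, so [stock] = 0.1334 x 4.948 = 0.660 M.

0.660 M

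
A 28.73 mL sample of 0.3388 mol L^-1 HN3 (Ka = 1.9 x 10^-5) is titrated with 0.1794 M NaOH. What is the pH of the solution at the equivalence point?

8.90

n(HN3) = 0.3388 x 0.02873 = 0.009734 mol; V(NaOH) at equivalence = 0.009734/0.1794 = 0.05426 L.
At equivalence all the acid is converted to N3-; total volume = 0.02873 + 0.05426 = 0.08299 L, so [N3-] = 0.009734/0.08299 = 0.1173 M.
Kb = Kw/Ka = 1.0e-14 / 1.9 x 10^-5 = 5.26e-10.
[OH^-] = sqrt(Kb x [N3-]) = sqrt(5.26e-10 x 0.1173) = 7.86e-6 M.
pOH = 5.10, so pH = 14.00 - 5.10 = 8.90.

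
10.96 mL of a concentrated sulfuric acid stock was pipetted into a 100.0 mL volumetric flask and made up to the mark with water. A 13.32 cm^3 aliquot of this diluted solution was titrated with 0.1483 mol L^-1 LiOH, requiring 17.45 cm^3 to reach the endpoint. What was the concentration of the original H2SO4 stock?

n(LiOH) = 0.1483 x 0.01745 = 0.002588 mol.
n(H2SO4) in the aliquot = 0.002588 x 1/2 = 0.001294 mol.
[diluted H2SO4] = 0.001294 / 0.01332 = 0.09714 M.
Dilution factor = 100.0/10.96 = 9.124, so [stock] = 0.09714 x 9.124 = 0.886 M.

0.886 M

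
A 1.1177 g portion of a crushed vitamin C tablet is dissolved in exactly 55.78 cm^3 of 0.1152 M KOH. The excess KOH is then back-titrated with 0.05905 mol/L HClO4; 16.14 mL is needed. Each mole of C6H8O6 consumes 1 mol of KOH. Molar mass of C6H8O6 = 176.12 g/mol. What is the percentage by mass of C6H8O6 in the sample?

Total n(KOH) added = 0.1152 x 0.05578 = 0.006426 mol.
n(HClO4) used = 0.05905 x 0.01614 = 0.0009531 mol, which equals the excess n(KOH).
So n(KOH) consumed by the sample = 0.006426 - 0.0009531 = 0.005473 mol.
n(C6H8O6) = 0.005473 / 1 = 0.005473 mol.
mass C6H8O6 = 0.005473 x 176.12 = 0.9639 g, so %C6H8O6 = 0.9639/1.1177 x 100 = 86.2%.

86.2%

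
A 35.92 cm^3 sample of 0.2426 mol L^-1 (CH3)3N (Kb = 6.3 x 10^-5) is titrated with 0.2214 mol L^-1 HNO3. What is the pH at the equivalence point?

n((CH3)3N) = 0.2426 x 0.03592 = 0.008714 mol; V(HNO3) at equivalence = 0.008714/0.2214 = 0.03936 L.
At equivalence the base is fully converted to (CH3)3NH+; total volume = 0.07528 L, so [(CH3)3NH+] = 0.008714/0.07528 = 0.1158 M.
Ka((CH3)3NH+) = Kw/Kb = 1.0e-14 / 6.3 x 10^-5 = 1.59e-10.
[H^+] = sqrt(Ka x [(CH3)3NH+]) = sqrt(1.59e-10 x 0.1158) = 4.29e-6 M.
pH = -log(4.29e-6) = 5.37.

5.37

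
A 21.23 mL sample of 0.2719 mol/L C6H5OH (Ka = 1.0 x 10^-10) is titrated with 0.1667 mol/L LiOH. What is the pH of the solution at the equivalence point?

n(C6H5OH) = 0.2719 x 0.02123 = 0.005772 mol; V(LiOH) at equivalence = 0.005772/0.1667 = 0.03463 L.
At equivalence all the acid is converted to C6H5O-; total volume = 0.02123 + 0.03463 = 0.05586 L, so [C6H5O-] = 0.005772/0.05586 = 0.1033 M.
Kb = Kw/Ka = 1.0e-14 / 1.0 x 10^-10 = 0.000100.
[OH^-] = sqrt(Kb x [C6H5O-]) = sqrt(0.000100 x 0.1033) = 0.00321 M.
pOH = 2.49, so pH = 14.00 - 2.49 = 11.51.

11.51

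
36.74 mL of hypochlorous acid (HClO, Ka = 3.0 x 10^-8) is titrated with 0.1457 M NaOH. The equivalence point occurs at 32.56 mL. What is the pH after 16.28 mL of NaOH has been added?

7.52

16.28 mL is exactly half the equivalence volume (32.56/2), i.e. the half-equivalence point.
There, n(HA) = n(A^-), so pH = pKa = -log(3.0 x 10^-8) = 7.52.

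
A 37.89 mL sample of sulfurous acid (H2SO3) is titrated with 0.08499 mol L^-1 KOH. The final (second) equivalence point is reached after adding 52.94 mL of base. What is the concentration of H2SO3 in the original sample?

0.0594 M

n(KOH) = 0.08499 x 0.05294 = 0.004499 mol.
At the final (second) equivalence point, 2 mol OH^- react per mol H2SO3, so n(H2SO3) = 0.004499 / 2 = 0.002250 mol.
[H2SO3] = 0.002250 / 0.03789 L = 0.0594 M.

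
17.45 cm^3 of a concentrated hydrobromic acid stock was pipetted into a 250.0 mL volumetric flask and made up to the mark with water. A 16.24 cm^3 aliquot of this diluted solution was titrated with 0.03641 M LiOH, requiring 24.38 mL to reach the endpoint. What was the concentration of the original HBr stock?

0.783 M

n(LiOH) = 0.03641 x 0.02438 = 0.0008877 mol.
n(HBr) in the aliquot = 0.0008877 mol.
[diluted HBr] = 0.0008877 / 0.01624 = 0.05466 M.
Dilution factor = 250.0/17.45 = 14.33, so [stock] = 0.05466 x 14.33 = 0.783 M.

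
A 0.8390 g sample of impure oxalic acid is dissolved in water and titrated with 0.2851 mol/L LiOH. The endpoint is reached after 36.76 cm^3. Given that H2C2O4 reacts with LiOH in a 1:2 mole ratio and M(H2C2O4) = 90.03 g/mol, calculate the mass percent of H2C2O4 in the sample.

n(LiOH) = 0.2851 x 0.03676 = 0.01048 mol.
n(H2C2O4) = 0.01048 / 2 = 0.005240 mol.
mass of H2C2O4 = 0.005240 x 90.03 = 0.4718 g.
% purity = 0.4718 / 0.8390 x 100 = 56.2%.

56.2%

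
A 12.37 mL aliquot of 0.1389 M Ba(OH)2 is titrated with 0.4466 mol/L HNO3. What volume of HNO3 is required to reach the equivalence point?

7.69 mL

n(Ba(OH)2) = 0.1389 mol/L x 0.01237 L = 0.001718 mol.
The neutralisation is 1 Ba(OH)2 : 2 HNO3, so n(HNO3) = 0.001718 x 2/1 = 0.003436 mol.
V(HNO3) = 0.003436 / 0.4466 = 0.007695 L = 7.69 mL.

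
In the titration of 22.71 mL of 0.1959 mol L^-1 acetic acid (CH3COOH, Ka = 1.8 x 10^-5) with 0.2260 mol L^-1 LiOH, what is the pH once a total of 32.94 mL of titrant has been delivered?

12.73

n(acid) = 0.1959 x 0.02271 = 0.004449 mol; n(LiOH) added = 0.2260 x 0.03294 = 0.007444 mol.
Base is in excess by 0.007444 - 0.004449 = 0.002996 mol in a total volume of 0.05565 L.
[OH^-] = 0.002996/0.05565 = 0.05383 M, so pOH = 1.27 and pH = 14.00 - 1.27 = 12.73.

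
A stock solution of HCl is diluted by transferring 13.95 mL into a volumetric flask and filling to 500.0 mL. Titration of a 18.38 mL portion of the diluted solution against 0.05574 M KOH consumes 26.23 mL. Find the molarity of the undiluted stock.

n(KOH) = 0.05574 x 0.02623 = 0.001462 mol.
n(HCl) in the aliquot = 0.001462 mol.
[diluted HCl] = 0.001462 / 0.01838 = 0.07955 M.
Dilution factor = 500.0/13.95 = 35.84, so [stock] = 0.07955 x 35.84 = 2.85 M.

2.85 M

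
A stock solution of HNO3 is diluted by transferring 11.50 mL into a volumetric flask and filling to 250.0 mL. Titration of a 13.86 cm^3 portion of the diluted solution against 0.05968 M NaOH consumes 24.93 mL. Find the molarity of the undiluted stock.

n(NaOH) = 0.05968 x 0.02493 = 0.001488 mol.
n(HNO3) in the aliquot = 0.001488 mol.
[diluted HNO3] = 0.001488 / 0.01386 = 0.1073 M.
Dilution factor = 250.0/11.50 = 21.74, so [stock] = 0.1073 x 21.74 = 2.33 M.

2.33 M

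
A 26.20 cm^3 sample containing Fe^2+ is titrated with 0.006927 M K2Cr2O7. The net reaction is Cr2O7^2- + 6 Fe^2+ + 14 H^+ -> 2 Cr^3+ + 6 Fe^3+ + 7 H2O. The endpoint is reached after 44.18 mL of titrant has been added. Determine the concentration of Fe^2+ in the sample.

n(K2Cr2O7) = 0.006927 x 0.04418 = 0.0003060 mol.
From the balanced equation, 1 mol K2Cr2O7 reacts with 6 mol Fe^2+, so n(Fe^2+) = 0.0003060 x 6/1 = 0.001836 mol.
[Fe^2+] = 0.001836 / 0.02620 L = 0.0701 M.

0.0701 M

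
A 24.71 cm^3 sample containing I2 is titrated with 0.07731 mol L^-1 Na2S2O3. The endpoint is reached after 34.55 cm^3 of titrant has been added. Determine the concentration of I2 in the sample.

0.0540 M

n(Na2S2O3) = 0.07731 x 0.03455 = 0.002671 mol.
From the balanced equation, 2 mol Na2S2O3 reacts with 1 mol I2, so n(I2) = 0.002671 x 1/2 = 0.001336 mol.
[I2] = 0.001336 / 0.02471 L = 0.0540 M.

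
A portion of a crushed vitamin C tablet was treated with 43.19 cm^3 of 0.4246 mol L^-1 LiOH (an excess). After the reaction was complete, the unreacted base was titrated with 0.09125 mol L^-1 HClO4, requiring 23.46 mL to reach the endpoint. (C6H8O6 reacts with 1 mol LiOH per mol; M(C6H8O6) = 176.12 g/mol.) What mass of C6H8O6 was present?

2.85 g

Total n(LiOH) added = 0.4246 x 0.04319 = 0.01834 mol.
n(HClO4) used = 0.09125 x 0.02346 = 0.002141 mol, which equals the excess n(LiOH).
So n(LiOH) consumed by the sample = 0.01834 - 0.002141 = 0.01620 mol.
n(C6H8O6) = 0.01620 / 1 = 0.01620 mol.
mass = 0.01620 mol x 176.12 g/mol = 2.85 g.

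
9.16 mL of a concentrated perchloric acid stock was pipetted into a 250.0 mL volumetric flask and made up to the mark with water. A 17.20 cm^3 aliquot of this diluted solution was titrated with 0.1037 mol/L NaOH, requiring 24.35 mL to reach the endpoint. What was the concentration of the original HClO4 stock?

n(NaOH) = 0.1037 x 0.02435 = 0.002525 mol.
n(HClO4) in the aliquot = 0.002525 mol.
[diluted HClO4] = 0.002525 / 0.01720 = 0.1468 M.
Dilution factor = 250.0/9.160 = 27.29, so [stock] = 0.1468 x 27.29 = 4.01 M.

4.01 M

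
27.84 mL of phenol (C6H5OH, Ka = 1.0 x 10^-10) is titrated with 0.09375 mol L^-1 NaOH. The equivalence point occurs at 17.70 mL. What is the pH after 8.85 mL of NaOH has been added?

8.85 mL is exactly half the equivalence volume (17.70/2), i.e. the half-equivalence point.
There, n(HA) = n(A^-), so pH = pKa = -log(1.0 x 10^-10) = 10.00.

10.00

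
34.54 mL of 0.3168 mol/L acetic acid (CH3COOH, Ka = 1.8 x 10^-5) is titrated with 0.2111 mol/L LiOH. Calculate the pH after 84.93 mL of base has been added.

n(acid) = 0.3168 x 0.03454 = 0.01094 mol; n(LiOH) added = 0.2111 x 0.08493 = 0.01793 mol.
Base is in excess by 0.01793 - 0.01094 = 0.006986 mol in a total volume of 0.1195 L.
[OH^-] = 0.006986/0.1195 = 0.05848 M, so pOH = 1.23 and pH = 14.00 - 1.23 = 12.77.

12.77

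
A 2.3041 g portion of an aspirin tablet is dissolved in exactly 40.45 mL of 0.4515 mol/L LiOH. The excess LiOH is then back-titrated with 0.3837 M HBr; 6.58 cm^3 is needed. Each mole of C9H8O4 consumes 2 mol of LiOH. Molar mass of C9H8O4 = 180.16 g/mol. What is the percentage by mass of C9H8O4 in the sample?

61.5%

Total n(LiOH) added = 0.4515 x 0.04045 = 0.01826 mol.
n(HBr) used = 0.3837 x 0.006580 = 0.002525 mol, which equals the excess n(LiOH).
So n(LiOH) consumed by the sample = 0.01826 - 0.002525 = 0.01574 mol.
n(C9H8O4) = 0.01574 / 2 = 0.007869 mol.
mass C9H8O4 = 0.007869 x 180.16 = 1.418 g, so %C9H8O4 = 1.418/2.3041 x 100 = 61.5%.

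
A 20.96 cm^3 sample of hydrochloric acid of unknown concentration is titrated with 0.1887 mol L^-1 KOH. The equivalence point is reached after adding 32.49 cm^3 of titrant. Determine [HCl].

n(KOH) delivered = 0.1887 x 0.03249 = 0.006131 mol.
For a 1:1 reaction, n(HCl) = 0.006131 mol.
[HCl] = 0.006131 mol / 0.02096 L = 0.293 M.

0.293 M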